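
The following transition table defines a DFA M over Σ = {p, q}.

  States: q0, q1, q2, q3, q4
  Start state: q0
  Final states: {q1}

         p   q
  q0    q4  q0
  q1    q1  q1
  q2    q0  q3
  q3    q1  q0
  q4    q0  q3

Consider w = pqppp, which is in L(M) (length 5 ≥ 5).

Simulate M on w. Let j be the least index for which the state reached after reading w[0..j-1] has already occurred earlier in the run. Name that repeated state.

q1

Run of M on w = p q p p p:
  step 0: q0  (start)
  step 1: q4  (read p: q0→q4)
  step 2: q3  (read q: q4→q3)
  step 3: q1  (read p: q3→q1)
  step 4: q1  (read p: q1→q1)   ← first repeat (q1 seen earlier)
  step 5: q1  (read p: q1→q1)

The earliest repeat is at step j = 4: M is in q1, which it already visited at step i = 3.
Since M has 5 states, any run of length ≥ 5 visits 5+1 states, so by pigeonhole some state repeats within the first 5 steps — that repeat gives the pumpable loop.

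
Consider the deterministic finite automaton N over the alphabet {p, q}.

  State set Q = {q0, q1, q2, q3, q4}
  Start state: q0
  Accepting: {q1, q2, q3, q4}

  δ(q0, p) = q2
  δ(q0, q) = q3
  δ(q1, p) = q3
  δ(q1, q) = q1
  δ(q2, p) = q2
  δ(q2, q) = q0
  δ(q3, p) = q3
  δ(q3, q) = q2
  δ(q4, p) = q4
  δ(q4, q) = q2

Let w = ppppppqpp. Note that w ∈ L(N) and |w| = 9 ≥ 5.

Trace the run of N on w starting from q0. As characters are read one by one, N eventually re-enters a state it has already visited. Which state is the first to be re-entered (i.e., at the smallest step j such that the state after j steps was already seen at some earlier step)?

State sequence: q0 -p-> q2 -p-> q2 -p-> q2 -p-> q2 -p-> q2 -p-> q2 -q-> q0 -p-> q2 -p-> q2
First repeat at step 2: q2 was already visited.

The earliest repeat is at step j = 2: N is in q2, which it already visited at step i = 1.

q2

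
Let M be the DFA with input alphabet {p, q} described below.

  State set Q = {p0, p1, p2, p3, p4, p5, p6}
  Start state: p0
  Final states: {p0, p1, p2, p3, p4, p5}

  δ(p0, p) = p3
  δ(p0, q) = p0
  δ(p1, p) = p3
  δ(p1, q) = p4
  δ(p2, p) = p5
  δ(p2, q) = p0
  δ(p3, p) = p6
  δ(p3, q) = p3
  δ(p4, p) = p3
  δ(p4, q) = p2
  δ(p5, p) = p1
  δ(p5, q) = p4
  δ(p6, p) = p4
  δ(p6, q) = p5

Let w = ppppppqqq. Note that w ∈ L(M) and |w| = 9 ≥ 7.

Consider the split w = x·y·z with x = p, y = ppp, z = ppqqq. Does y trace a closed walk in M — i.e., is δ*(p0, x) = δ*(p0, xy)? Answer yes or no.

yes

State sequence: p0 -p-> p3 -p-> p6 -p-> p4 -p-> p3

After x (step 1): p3. After xy (step 4): p3.
They match, so y = ppp drives M around a cycle from p3 back to itself; pumping y any number of times keeps M in p3 before reading z, and xyⁱz ∈ L(M) for every i ≥ 0.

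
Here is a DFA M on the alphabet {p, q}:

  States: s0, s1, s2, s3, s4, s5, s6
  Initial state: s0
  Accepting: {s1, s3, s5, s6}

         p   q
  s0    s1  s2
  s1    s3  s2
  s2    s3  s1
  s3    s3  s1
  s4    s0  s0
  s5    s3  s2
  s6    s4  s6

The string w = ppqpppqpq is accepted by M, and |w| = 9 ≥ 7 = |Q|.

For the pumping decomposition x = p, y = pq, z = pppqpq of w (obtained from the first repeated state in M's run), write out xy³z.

xy^3z = p·pq·pq·pq·pppqpq = ppqpqpqpppqpq.
Reading y = pq takes M from s1 back to s1, so after x·y·y·y the machine is still in s1, and z then leads to the accepting state s1. Hence ppqpqpqpppqpq ∈ L(M).

ppqpqpqpppqpq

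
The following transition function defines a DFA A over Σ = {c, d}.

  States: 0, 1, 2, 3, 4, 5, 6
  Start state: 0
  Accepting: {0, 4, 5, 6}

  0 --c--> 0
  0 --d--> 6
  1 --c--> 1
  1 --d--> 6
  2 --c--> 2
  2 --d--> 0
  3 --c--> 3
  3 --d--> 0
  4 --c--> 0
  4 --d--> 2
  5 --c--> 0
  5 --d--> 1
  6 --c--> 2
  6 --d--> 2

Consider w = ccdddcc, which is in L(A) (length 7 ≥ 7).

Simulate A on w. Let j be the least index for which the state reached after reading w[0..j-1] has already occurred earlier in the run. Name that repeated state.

State sequence: 0 -c-> 0 -c-> 0 -d-> 6 -d-> 2 -d-> 0 -c-> 0 -c-> 0
First repeat at step 1: 0 was already visited.

The earliest repeat is at step j = 1: A is in 0, which it already visited at step i = 0.
Since A has 7 states, any run of length ≥ 7 visits 7+1 states, so by pigeonhole some state repeats within the first 7 steps — that repeat gives the pumpable loop.

0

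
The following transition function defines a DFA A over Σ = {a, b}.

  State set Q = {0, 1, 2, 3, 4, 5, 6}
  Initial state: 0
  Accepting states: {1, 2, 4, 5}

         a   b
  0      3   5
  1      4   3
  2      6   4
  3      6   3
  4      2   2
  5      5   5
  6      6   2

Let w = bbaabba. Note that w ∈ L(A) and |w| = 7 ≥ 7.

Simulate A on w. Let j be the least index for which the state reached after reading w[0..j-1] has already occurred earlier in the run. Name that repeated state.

5

State sequence: 0 -b-> 5 -b-> 5 -a-> 5 -a-> 5 -b-> 5 -b-> 5 -a-> 5
First repeat at step 2: 5 was already visited.

The earliest repeat is at step j = 2: A is in 5, which it already visited at step i = 1.
Pumping length from the standard proof: p = 7 (the number of states). The repeated state found above gives |xy| = j ≤ 7 and |y| = j − i ≥ 1.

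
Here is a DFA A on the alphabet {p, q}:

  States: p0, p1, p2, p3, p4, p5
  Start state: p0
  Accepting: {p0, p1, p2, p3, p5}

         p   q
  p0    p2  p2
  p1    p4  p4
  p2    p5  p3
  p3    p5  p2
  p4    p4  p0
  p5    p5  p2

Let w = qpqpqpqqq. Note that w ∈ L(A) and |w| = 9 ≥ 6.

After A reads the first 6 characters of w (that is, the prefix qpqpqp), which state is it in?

Run of A on the first 6 characters of w = q p q p q p:
  step 0: p0  (start)
  step 1: p2  (read q: p0→p2)
  step 2: p5  (read p: p2→p5)
  step 3: p2  (read q: p5→p2)
  step 4: p5  (read p: p2→p5)
  step 5: p2  (read q: p5→p2)
  step 6: p5  (read p: p2→p5)

After reading 6 characters, A is in state p5.

p5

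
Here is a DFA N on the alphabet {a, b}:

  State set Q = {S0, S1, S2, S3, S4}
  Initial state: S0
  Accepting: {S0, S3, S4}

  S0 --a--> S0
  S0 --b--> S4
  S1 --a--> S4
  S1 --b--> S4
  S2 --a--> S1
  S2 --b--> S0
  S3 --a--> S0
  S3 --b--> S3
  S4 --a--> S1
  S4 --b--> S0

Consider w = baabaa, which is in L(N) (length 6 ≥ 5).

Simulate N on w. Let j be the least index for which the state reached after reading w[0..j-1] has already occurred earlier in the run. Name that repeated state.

State sequence: S0 -b-> S4 -a-> S1 -a-> S4 -b-> S0 -a-> S0 -a-> S0
First repeat at step 3: S4 was already visited.

The earliest repeat is at step j = 3: N is in S4, which it already visited at step i = 1.

S4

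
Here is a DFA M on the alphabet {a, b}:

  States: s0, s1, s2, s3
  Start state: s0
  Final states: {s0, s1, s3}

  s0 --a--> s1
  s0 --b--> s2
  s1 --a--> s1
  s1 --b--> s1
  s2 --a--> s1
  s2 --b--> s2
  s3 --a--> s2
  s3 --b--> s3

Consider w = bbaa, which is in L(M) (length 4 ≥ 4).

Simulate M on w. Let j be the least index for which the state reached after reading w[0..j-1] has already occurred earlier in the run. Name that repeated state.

s2

State sequence: s0 -b-> s2 -b-> s2 -a-> s1 -a-> s1
First repeat at step 2: s2 was already visited.

The earliest repeat is at step j = 2: M is in s2, which it already visited at step i = 1.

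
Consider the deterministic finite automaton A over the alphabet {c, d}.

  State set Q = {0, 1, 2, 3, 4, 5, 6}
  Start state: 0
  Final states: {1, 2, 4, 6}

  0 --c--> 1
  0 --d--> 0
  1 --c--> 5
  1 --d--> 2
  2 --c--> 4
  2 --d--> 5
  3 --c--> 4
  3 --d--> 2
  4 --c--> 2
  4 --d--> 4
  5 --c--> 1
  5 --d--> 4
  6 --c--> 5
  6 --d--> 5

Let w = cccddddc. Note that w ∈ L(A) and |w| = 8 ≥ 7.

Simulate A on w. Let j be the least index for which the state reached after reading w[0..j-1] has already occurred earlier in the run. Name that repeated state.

1

Run of A on w = c c c d d d d c:
  step 0: 0  (start)
  step 1: 1  (read c: 0→1)
  step 2: 5  (read c: 1→5)
  step 3: 1  (read c: 5→1)   ← first repeat (1 seen earlier)
  step 4: 2  (read d: 1→2)
  step 5: 5  (read d: 2→5)
  step 6: 4  (read d: 5→4)
  step 7: 4  (read d: 4→4)
  step 8: 2  (read c: 4→2)

The earliest repeat is at step j = 3: A is in 1, which it already visited at step i = 1.
With |Q| = 7, pigeonhole forces a state repeat no later than step 7; the substring read between the first and second visits to that state can be pumped.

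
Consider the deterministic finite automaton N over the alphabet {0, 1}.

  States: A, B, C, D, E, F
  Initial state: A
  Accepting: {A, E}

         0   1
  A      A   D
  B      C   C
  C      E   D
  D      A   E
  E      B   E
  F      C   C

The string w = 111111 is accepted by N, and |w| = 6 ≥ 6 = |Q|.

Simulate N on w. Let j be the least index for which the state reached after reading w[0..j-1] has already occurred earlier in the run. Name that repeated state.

E

Run of N on w = 1 1 1 1 1 1:
  step 0: A  (start)
  step 1: D  (read 1: A→D)
  step 2: E  (read 1: D→E)
  step 3: E  (read 1: E→E)   ← first repeat (E seen earlier)
  step 4: E  (read 1: E→E)
  step 5: E  (read 1: E→E)
  step 6: E  (read 1: E→E)

The earliest repeat is at step j = 3: N is in E, which it already visited at step i = 2.
With |Q| = 6, pigeonhole forces a state repeat no later than step 6; the substring read between the first and second visits to that state can be pumped.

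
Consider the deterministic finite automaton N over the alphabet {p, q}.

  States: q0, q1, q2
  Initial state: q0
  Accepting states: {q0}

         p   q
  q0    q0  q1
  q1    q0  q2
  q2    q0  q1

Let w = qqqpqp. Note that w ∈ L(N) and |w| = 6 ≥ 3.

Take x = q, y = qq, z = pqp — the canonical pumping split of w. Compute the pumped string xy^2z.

qqqqqpqp

xy^2z = q·qq·qq·pqp = qqqqqpqp.
Reading y = qq takes N from q1 back to q1, so after x·y·y the machine is still in q1, and z then leads to the accepting state q0. Hence qqqqqpqp ∈ L(N).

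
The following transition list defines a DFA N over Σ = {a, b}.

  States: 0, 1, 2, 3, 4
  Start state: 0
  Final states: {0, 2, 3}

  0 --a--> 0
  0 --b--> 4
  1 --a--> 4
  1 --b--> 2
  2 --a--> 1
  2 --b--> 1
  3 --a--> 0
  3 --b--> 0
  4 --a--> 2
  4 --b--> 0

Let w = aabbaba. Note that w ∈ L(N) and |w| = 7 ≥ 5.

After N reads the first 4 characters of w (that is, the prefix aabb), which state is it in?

Run of N on the first 4 characters of w = a a b b:
  step 0: 0  (start)
  step 1: 0  (read a: 0→0)
  step 2: 0  (read a: 0→0)
  step 3: 4  (read b: 0→4)
  step 4: 0  (read b: 4→0)

After reading 4 characters, N is in state 0.

0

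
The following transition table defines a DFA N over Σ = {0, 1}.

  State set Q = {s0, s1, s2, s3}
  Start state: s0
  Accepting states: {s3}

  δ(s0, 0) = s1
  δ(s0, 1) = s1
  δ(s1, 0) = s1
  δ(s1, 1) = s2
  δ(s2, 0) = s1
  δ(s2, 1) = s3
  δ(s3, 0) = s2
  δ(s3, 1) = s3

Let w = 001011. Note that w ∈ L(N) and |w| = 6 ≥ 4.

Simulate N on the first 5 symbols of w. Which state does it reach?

State sequence: s0 -0-> s1 -0-> s1 -1-> s2 -0-> s1 -1-> s2

After reading 5 characters, N is in state s2.
(This kind of state-tracing is the core of the pumping-lemma construction: with 4 states, pigeonhole forces a repeat within the first 4 steps.)

s2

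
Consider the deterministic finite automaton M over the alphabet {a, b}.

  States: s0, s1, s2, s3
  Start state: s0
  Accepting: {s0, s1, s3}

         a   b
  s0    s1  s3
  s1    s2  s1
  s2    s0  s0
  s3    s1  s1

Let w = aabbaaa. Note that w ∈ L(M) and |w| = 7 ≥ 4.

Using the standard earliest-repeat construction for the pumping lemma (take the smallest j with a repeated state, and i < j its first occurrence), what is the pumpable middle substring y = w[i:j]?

Run of M on w = a a b b a a a:
  step 0: s0  (start)
  step 1: s1  (read a: s0→s1)
  step 2: s2  (read a: s1→s2)
  step 3: s0  (read b: s2→s0)   ← first repeat (s0 seen earlier)
  step 4: s3  (read b: s0→s3)
  step 5: s1  (read a: s3→s1)
  step 6: s2  (read a: s1→s2)
  step 7: s0  (read a: s2→s0)

So i = 0, j = 3, giving x = w[0:0] = ε, y = w[0:3] = aab, z = w[3:7] = baaa.
Check: |xy| = 3 ≤ 4 and |y| = 3 ≥ 1. Reading y takes M from s0 back to s0, so every xyⁱz is accepted.
The DFA has 4 states, so the proof of the pumping lemma guarantees a repeated state among the first 4+1 visited; the segment between the two visits is the pumpable y.

aab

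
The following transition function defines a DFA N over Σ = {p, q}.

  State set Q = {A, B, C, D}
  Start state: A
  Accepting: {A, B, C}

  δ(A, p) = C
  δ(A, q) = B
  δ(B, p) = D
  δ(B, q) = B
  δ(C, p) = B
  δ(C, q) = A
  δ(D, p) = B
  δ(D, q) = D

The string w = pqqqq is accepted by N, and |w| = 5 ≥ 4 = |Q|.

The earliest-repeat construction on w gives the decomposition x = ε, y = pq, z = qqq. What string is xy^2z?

pqpqqqq

xy^2z = ε·pq·pq·qqq = pqpqqqq.
Reading y = pq takes N from A back to A, so after x·y·y the machine is still in A, and z then leads to the accepting state B. Hence pqpqqqq ∈ L(N).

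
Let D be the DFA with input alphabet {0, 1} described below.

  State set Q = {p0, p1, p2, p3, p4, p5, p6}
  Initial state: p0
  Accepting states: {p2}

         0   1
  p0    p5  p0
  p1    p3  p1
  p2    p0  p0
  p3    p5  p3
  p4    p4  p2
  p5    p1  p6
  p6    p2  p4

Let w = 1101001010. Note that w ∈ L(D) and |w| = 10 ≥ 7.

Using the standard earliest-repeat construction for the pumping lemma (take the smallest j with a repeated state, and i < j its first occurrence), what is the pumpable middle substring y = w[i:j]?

1

State sequence: p0 -1-> p0 -1-> p0 -0-> p5 -1-> p6 -0-> p2 -0-> p0 -1-> p0 -0-> p5 -1-> p6 -0-> p2
First repeat at step 1: p0 was already visited.

So i = 0, j = 1, giving x = w[0:0] = ε, y = w[0:1] = 1, z = w[1:10] = 101001010.
Check: |xy| = 1 ≤ 7 and |y| = 1 ≥ 1. Reading y takes D from p0 back to p0, so every xyⁱz is accepted.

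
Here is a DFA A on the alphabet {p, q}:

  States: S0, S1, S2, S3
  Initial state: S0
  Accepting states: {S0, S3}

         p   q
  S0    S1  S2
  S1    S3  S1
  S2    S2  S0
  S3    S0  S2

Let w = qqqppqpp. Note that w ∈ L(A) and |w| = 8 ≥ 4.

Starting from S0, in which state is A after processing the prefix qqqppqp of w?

S1

Run of A on the first 7 characters of w = q q q p p q p:
  step 0: S0  (start)
  step 1: S2  (read q: S0→S2)
  step 2: S0  (read q: S2→S0)
  step 3: S2  (read q: S0→S2)
  step 4: S2  (read p: S2→S2)
  step 5: S2  (read p: S2→S2)
  step 6: S0  (read q: S2→S0)
  step 7: S1  (read p: S0→S1)

After reading 7 characters, A is in state S1.
(This kind of state-tracing is the core of the pumping-lemma construction: with 4 states, pigeonhole forces a repeat within the first 4 steps.)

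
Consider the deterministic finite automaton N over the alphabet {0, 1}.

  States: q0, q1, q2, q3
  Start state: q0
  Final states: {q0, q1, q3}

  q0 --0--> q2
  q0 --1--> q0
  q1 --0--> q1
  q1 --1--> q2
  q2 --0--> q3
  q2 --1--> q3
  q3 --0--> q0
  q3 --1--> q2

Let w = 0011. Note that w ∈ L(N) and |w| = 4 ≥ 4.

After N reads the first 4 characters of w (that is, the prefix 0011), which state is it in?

q3

Run of N on the first 4 characters of w = 0 0 1 1:
  step 0: q0  (start)
  step 1: q2  (read 0: q0→q2)
  step 2: q3  (read 0: q2→q3)
  step 3: q2  (read 1: q3→q2)
  step 4: q3  (read 1: q2→q3)

After reading 4 characters, N is in state q3.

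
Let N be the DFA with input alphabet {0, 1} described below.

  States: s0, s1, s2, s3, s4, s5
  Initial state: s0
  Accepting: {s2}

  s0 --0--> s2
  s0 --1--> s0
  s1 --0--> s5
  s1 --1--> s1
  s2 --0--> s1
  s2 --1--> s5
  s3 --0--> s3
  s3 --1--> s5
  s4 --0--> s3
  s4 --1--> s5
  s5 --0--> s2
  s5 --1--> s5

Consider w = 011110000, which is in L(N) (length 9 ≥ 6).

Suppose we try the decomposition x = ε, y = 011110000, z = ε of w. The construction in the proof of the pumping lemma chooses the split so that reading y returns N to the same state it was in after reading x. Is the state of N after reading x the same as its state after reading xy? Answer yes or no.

State sequence: s0 -0-> s2 -1-> s5 -1-> s5 -1-> s5 -1-> s5 -0-> s2 -0-> s1 -0-> s5 -0-> s2

After x (step 0): s0. After xy (step 9): s2.
They differ (s0 ≠ s2), so y is not a cycle from the state after x; this split is not the one the pumping-lemma construction produces, and pumping y need not keep the string in L(N).

no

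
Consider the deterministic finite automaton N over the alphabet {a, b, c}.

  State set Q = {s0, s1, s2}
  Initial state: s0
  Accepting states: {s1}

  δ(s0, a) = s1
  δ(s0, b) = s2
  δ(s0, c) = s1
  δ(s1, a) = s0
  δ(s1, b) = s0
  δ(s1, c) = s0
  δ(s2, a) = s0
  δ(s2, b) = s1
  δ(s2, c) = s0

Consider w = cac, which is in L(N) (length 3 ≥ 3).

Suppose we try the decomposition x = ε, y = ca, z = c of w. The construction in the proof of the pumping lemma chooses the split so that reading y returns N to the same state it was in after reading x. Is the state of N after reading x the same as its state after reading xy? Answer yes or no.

yes

State sequence: s0 -c-> s1 -a-> s0

After x (step 0): s0. After xy (step 2): s0.
They match, so y = ca drives N around a cycle from s0 back to itself; pumping y any number of times keeps N in s0 before reading z, and xyⁱz ∈ L(N) for every i ≥ 0.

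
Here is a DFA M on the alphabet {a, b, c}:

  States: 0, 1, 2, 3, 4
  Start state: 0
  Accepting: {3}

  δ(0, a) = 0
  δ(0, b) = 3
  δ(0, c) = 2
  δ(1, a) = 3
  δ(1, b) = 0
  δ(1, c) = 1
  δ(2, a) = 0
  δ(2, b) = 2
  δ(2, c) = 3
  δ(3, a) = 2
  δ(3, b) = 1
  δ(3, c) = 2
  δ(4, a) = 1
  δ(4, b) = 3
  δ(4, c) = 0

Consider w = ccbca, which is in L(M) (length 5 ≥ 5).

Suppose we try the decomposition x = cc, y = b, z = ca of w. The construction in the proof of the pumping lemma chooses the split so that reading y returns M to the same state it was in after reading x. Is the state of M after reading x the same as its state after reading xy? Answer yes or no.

Run of M on the first 3 characters of w = c c b:
  step 0: 0  (start)
  step 1: 2  (read c: 0→2)
  step 2: 3  (read c: 2→3)
  step 3: 1  (read b: 3→1)

After x (step 2): 3. After xy (step 3): 1.
They differ (3 ≠ 1), so y is not a cycle from the state after x; this split is not the one the pumping-lemma construction produces, and pumping y need not keep the string in L(M).

no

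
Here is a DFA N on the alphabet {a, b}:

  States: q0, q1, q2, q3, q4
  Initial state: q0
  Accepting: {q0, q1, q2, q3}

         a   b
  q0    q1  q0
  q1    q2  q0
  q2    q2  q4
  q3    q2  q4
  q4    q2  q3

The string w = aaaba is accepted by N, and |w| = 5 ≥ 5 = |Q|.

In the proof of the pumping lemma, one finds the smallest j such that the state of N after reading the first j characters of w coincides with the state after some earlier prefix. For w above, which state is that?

Run of N on w = a a a b a:
  step 0: q0  (start)
  step 1: q1  (read a: q0→q1)
  step 2: q2  (read a: q1→q2)
  step 3: q2  (read a: q2→q2)   ← first repeat (q2 seen earlier)
  step 4: q4  (read b: q2→q4)
  step 5: q2  (read a: q4→q2)

The earliest repeat is at step j = 3: N is in q2, which it already visited at step i = 2.
Since N has 5 states, any run of length ≥ 5 visits 5+1 states, so by pigeonhole some state repeats within the first 5 steps — that repeat gives the pumpable loop.

q2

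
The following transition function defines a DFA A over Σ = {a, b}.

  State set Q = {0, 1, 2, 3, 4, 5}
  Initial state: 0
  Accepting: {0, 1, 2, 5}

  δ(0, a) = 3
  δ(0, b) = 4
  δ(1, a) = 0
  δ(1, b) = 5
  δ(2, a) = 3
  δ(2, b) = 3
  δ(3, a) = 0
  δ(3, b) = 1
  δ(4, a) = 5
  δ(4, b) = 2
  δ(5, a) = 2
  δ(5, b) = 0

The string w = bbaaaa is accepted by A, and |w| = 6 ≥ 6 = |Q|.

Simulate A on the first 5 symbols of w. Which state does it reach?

3

Run of A on the first 5 characters of w = b b a a a:
  step 0: 0  (start)
  step 1: 4  (read b: 0→4)
  step 2: 2  (read b: 4→2)
  step 3: 3  (read a: 2→3)
  step 4: 0  (read a: 3→0)
  step 5: 3  (read a: 0→3)

After reading 5 characters, A is in state 3.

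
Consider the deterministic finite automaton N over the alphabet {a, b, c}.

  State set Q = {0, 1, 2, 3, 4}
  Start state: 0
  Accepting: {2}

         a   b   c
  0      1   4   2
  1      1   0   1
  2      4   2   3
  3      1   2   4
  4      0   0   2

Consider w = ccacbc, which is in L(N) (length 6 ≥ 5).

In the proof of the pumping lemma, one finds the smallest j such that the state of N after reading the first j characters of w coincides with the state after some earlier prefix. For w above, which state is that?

Run of N on w = c c a c b c:
  step 0: 0  (start)
  step 1: 2  (read c: 0→2)
  step 2: 3  (read c: 2→3)
  step 3: 1  (read a: 3→1)
  step 4: 1  (read c: 1→1)   ← first repeat (1 seen earlier)
  step 5: 0  (read b: 1→0)
  step 6: 2  (read c: 0→2)

The earliest repeat is at step j = 4: N is in 1, which it already visited at step i = 3.

1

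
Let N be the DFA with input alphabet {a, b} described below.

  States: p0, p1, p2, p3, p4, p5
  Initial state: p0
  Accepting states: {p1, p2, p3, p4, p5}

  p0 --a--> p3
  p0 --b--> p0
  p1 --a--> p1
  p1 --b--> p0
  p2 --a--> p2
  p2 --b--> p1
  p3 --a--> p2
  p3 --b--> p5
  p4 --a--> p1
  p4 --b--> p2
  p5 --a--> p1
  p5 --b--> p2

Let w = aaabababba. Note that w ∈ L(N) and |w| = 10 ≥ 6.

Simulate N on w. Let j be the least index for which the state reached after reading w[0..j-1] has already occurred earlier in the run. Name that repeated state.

p2

Run of N on w = a a a b a b a b b a:
  step 0: p0  (start)
  step 1: p3  (read a: p0→p3)
  step 2: p2  (read a: p3→p2)
  step 3: p2  (read a: p2→p2)   ← first repeat (p2 seen earlier)
  step 4: p1  (read b: p2→p1)
  step 5: p1  (read a: p1→p1)
  step 6: p0  (read b: p1→p0)
  step 7: p3  (read a: p0→p3)
  step 8: p5  (read b: p3→p5)
  step 9: p2  (read b: p5→p2)
  step 10: p2  (read a: p2→p2)

The earliest repeat is at step j = 3: N is in p2, which it already visited at step i = 2.
The DFA has 6 states, so the proof of the pumping lemma guarantees a repeated state among the first 6+1 visited; the segment between the two visits is the pumpable y.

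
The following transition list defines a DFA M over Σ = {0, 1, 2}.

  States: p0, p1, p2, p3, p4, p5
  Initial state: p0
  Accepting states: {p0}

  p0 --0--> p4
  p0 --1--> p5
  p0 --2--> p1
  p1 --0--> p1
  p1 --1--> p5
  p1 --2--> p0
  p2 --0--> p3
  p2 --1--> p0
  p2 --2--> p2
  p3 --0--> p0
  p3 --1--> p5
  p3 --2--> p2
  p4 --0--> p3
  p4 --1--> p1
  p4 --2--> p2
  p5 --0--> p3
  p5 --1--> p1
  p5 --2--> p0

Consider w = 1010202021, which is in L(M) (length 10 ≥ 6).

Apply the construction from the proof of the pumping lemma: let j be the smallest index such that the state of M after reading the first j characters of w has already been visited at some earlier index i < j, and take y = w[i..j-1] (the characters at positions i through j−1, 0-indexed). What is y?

Run of M on w = 1 0 1 0 2 0 2 0 2 1:
  step 0: p0  (start)
  step 1: p5  (read 1: p0→p5)
  step 2: p3  (read 0: p5→p3)
  step 3: p5  (read 1: p3→p5)   ← first repeat (p5 seen earlier)
  step 4: p3  (read 0: p5→p3)
  step 5: p2  (read 2: p3→p2)
  step 6: p3  (read 0: p2→p3)
  step 7: p2  (read 2: p3→p2)
  step 8: p3  (read 0: p2→p3)
  step 9: p2  (read 2: p3→p2)
  step 10: p0  (read 1: p2→p0)

So i = 1, j = 3, giving x = w[0:1] = 1, y = w[1:3] = 01, z = w[3:10] = 0202021.
Check: |xy| = 3 ≤ 6 and |y| = 2 ≥ 1. Reading y takes M from p5 back to p5, so every xyⁱz is accepted.

01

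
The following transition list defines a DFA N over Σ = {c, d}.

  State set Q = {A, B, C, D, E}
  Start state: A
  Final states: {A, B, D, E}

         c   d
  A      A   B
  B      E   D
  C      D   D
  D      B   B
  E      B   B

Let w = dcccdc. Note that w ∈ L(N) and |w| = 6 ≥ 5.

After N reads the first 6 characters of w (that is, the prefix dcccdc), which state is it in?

E

State sequence: A -d-> B -c-> E -c-> B -c-> E -d-> B -c-> E

After reading 6 characters, N is in state E.
(This kind of state-tracing is the core of the pumping-lemma construction: with 5 states, pigeonhole forces a repeat within the first 5 steps.)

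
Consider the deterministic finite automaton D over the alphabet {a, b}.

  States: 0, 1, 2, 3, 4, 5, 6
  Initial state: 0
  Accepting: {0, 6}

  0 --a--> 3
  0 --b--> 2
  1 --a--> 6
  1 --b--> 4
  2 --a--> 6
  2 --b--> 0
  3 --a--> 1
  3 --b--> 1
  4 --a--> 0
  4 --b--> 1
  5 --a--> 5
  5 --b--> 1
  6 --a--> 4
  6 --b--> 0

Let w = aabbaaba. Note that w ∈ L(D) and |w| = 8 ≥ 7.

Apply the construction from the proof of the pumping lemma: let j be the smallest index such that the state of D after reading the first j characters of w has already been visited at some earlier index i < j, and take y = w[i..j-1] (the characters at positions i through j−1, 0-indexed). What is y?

State sequence: 0 -a-> 3 -a-> 1 -b-> 4 -b-> 1 -a-> 6 -a-> 4 -b-> 1 -a-> 6
First repeat at step 4: 1 was already visited.

So i = 2, j = 4, giving x = w[0:2] = aa, y = w[2:4] = bb, z = w[4:8] = aaba.
Check: |xy| = 4 ≤ 7 and |y| = 2 ≥ 1. Reading y takes D from 1 back to 1, so every xyⁱz is accepted.

bb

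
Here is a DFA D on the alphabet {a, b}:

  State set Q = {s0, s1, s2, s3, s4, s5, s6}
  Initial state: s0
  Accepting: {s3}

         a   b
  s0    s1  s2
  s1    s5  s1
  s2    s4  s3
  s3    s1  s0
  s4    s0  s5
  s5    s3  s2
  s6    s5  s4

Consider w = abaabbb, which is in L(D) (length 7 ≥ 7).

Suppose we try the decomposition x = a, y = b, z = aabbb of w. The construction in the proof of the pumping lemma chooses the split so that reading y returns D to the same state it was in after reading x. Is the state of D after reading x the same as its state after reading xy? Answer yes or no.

yes

State sequence: s0 -a-> s1 -b-> s1

After x (step 1): s1. After xy (step 2): s1.
They match, so y = b drives D around a cycle from s1 back to itself; pumping y any number of times keeps D in s1 before reading z, and xyⁱz ∈ L(D) for every i ≥ 0.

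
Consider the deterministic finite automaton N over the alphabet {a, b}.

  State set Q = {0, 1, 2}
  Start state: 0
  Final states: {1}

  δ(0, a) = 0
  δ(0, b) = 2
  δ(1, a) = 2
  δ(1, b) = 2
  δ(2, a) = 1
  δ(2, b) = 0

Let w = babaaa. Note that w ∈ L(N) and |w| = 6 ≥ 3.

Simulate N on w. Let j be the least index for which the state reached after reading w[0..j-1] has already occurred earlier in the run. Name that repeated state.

State sequence: 0 -b-> 2 -a-> 1 -b-> 2 -a-> 1 -a-> 2 -a-> 1
First repeat at step 3: 2 was already visited.

The earliest repeat is at step j = 3: N is in 2, which it already visited at step i = 1.
With |Q| = 3, pigeonhole forces a state repeat no later than step 3; the substring read between the first and second visits to that state can be pumped.

2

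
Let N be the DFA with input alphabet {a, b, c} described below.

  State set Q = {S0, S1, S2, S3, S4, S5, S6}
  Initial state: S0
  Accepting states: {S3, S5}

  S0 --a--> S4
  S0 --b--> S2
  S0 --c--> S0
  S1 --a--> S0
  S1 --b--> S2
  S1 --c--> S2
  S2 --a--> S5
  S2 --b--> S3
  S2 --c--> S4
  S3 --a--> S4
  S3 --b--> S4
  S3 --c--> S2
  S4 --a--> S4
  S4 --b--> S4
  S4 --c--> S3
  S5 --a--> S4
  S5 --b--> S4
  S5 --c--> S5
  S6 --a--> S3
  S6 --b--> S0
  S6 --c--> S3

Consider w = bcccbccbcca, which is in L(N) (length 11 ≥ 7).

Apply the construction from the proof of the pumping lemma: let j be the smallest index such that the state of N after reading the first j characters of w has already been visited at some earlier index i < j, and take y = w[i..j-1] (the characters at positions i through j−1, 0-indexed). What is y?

State sequence: S0 -b-> S2 -c-> S4 -c-> S3 -c-> S2 -b-> S3 -c-> S2 -c-> S4 -b-> S4 -c-> S3 -c-> S2 -a-> S5
First repeat at step 4: S2 was already visited.

So i = 1, j = 4, giving x = w[0:1] = b, y = w[1:4] = ccc, z = w[4:11] = bccbcca.
Check: |xy| = 4 ≤ 7 and |y| = 3 ≥ 1. Reading y takes N from S2 back to S2, so every xyⁱz is accepted.
With |Q| = 7, pigeonhole forces a state repeat no later than step 7; the substring read between the first and second visits to that state can be pumped.

ccc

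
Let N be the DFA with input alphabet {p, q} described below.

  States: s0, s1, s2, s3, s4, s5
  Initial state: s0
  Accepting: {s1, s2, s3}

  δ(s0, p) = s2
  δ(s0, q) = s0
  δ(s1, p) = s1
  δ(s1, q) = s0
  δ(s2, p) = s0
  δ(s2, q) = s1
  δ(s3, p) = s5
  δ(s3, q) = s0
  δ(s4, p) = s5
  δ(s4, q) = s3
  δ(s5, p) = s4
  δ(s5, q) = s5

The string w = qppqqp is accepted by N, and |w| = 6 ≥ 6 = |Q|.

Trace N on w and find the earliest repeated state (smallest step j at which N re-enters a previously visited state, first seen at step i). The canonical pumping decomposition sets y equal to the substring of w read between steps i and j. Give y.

State sequence: s0 -q-> s0 -p-> s2 -p-> s0 -q-> s0 -q-> s0 -p-> s2
First repeat at step 1: s0 was already visited.

So i = 0, j = 1, giving x = w[0:0] = ε, y = w[0:1] = q, z = w[1:6] = ppqqp.
Check: |xy| = 1 ≤ 6 and |y| = 1 ≥ 1. Reading y takes N from s0 back to s0, so every xyⁱz is accepted.
Since N has 6 states, any run of length ≥ 6 visits 6+1 states, so by pigeonhole some state repeats within the first 6 steps — that repeat gives the pumpable loop.

q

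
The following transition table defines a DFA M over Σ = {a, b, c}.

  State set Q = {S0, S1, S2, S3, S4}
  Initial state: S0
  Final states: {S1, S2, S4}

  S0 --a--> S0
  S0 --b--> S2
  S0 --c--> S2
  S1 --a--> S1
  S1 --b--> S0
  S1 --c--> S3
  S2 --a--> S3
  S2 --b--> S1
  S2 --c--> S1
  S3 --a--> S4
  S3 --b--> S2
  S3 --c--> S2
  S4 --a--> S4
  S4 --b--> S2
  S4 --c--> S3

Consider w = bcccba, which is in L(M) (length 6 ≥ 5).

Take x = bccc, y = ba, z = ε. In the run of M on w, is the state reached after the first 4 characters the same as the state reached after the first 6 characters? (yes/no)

State sequence: S0 -b-> S2 -c-> S1 -c-> S3 -c-> S2 -b-> S1 -a-> S1

After x (step 4): S2. After xy (step 6): S1.
They differ (S2 ≠ S1), so y is not a cycle from the state after x; this split is not the one the pumping-lemma construction produces, and pumping y need not keep the string in L(M).

no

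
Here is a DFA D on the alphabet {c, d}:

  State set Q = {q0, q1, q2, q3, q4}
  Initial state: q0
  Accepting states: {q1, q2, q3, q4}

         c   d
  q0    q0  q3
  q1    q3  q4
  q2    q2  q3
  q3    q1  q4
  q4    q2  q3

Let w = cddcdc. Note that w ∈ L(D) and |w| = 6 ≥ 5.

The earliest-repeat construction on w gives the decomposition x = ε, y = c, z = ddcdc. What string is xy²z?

ccddcdc

xy^2z = ε·c·c·ddcdc = ccddcdc.
Reading y = c takes D from q0 back to q0, so after x·y·y the machine is still in q0, and z then leads to the accepting state q1. Hence ccddcdc ∈ L(D).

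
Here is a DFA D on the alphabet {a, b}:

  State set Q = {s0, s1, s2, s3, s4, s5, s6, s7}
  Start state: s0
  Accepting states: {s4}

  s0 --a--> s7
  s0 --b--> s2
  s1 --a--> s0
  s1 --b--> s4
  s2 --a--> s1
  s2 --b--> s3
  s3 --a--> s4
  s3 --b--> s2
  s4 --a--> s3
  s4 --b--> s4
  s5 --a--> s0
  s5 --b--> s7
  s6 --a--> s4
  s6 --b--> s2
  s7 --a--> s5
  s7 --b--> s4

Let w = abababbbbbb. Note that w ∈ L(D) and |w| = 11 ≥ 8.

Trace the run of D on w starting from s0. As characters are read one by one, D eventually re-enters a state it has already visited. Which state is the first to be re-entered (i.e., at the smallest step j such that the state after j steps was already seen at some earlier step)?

s4

Run of D on w = a b a b a b b b b b b:
  step 0: s0  (start)
  step 1: s7  (read a: s0→s7)
  step 2: s4  (read b: s7→s4)
  step 3: s3  (read a: s4→s3)
  step 4: s2  (read b: s3→s2)
  step 5: s1  (read a: s2→s1)
  step 6: s4  (read b: s1→s4)   ← first repeat (s4 seen earlier)
  step 7: s4  (read b: s4→s4)
  step 8: s4  (read b: s4→s4)
  step 9: s4  (read b: s4→s4)
  step 10: s4  (read b: s4→s4)
  step 11: s4  (read b: s4→s4)

The earliest repeat is at step j = 6: D is in s4, which it already visited at step i = 2.
Since D has 8 states, any run of length ≥ 8 visits 8+1 states, so by pigeonhole some state repeats within the first 8 steps — that repeat gives the pumpable loop.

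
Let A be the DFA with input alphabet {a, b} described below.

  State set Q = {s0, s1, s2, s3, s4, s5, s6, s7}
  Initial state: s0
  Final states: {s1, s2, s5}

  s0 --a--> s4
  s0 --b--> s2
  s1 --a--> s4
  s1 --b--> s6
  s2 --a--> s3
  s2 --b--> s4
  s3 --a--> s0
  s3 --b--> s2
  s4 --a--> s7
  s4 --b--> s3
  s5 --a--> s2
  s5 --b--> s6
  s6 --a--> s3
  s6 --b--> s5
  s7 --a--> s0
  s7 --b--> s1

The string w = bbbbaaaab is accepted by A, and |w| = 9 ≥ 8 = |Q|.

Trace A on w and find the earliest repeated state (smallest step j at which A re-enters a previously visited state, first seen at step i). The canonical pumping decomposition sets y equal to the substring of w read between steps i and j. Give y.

State sequence: s0 -b-> s2 -b-> s4 -b-> s3 -b-> s2 -a-> s3 -a-> s0 -a-> s4 -a-> s7 -b-> s1
First repeat at step 4: s2 was already visited.

So i = 1, j = 4, giving x = w[0:1] = b, y = w[1:4] = bbb, z = w[4:9] = aaaab.
Check: |xy| = 4 ≤ 8 and |y| = 3 ≥ 1. Reading y takes A from s2 back to s2, so every xyⁱz is accepted.
Since A has 8 states, any run of length ≥ 8 visits 8+1 states, so by pigeonhole some state repeats within the first 8 steps — that repeat gives the pumpable loop.

bbb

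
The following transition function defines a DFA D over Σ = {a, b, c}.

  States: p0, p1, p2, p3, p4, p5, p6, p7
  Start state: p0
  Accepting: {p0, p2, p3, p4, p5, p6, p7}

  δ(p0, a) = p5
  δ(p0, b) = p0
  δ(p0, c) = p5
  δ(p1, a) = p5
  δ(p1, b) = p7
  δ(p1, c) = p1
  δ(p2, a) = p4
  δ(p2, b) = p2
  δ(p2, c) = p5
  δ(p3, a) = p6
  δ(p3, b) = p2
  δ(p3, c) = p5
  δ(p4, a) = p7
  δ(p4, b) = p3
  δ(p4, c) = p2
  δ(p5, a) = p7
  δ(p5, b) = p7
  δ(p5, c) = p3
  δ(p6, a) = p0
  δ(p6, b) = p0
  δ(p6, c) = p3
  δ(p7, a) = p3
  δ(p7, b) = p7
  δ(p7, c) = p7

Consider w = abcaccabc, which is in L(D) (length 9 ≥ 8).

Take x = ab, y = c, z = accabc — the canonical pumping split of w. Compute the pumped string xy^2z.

xy^2z = ab·c·c·accabc = abccaccabc.
Reading y = c takes D from p7 back to p7, so after x·y·y the machine is still in p7, and z then leads to the accepting state p5. Hence abccaccabc ∈ L(D).

abccaccabc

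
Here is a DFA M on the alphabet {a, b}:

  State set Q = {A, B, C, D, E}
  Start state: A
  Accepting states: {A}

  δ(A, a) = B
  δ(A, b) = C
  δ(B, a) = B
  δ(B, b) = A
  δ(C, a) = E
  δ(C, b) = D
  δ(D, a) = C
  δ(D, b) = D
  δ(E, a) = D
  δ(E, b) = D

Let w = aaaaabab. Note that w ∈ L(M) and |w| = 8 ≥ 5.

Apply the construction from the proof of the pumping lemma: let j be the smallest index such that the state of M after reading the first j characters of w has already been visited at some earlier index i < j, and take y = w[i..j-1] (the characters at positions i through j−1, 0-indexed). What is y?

Run of M on w = a a a a a b a b:
  step 0: A  (start)
  step 1: B  (read a: A→B)
  step 2: B  (read a: B→B)   ← first repeat (B seen earlier)
  step 3: B  (read a: B→B)
  step 4: B  (read a: B→B)
  step 5: B  (read a: B→B)
  step 6: A  (read b: B→A)
  step 7: B  (read a: A→B)
  step 8: A  (read b: B→A)

So i = 1, j = 2, giving x = w[0:1] = a, y = w[1:2] = a, z = w[2:8] = aaabab.
Check: |xy| = 2 ≤ 5 and |y| = 1 ≥ 1. Reading y takes M from B back to B, so every xyⁱz is accepted.

a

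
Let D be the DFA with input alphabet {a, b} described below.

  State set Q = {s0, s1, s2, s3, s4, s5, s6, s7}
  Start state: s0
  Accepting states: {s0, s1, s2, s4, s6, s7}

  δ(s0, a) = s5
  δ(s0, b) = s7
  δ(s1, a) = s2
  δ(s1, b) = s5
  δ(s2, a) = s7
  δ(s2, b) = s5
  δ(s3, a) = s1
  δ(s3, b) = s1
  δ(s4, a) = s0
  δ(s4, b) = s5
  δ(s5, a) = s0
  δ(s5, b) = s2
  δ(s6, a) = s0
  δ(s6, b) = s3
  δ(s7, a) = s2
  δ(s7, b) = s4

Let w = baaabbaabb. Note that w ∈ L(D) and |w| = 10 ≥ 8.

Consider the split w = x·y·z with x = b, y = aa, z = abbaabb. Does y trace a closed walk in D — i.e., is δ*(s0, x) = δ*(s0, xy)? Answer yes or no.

Run of D on the first 3 characters of w = b a a:
  step 0: s0  (start)
  step 1: s7  (read b: s0→s7)
  step 2: s2  (read a: s7→s2)
  step 3: s7  (read a: s2→s7)

After x (step 1): s7. After xy (step 3): s7.
They match, so y = aa drives D around a cycle from s7 back to itself; pumping y any number of times keeps D in s7 before reading z, and xyⁱz ∈ L(D) for every i ≥ 0.

yes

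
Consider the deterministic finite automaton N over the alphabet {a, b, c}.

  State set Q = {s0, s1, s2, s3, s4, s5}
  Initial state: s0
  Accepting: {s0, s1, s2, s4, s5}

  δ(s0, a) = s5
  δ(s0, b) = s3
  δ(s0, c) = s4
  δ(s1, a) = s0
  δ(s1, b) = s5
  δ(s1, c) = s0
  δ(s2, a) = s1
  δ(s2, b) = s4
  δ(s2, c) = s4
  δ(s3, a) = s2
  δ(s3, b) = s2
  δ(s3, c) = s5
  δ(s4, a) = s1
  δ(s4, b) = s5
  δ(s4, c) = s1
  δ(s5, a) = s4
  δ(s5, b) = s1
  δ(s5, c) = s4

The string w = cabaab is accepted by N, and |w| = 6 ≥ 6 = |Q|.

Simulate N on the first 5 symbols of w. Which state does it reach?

State sequence: s0 -c-> s4 -a-> s1 -b-> s5 -a-> s4 -a-> s1

After reading 5 characters, N is in state s1.

s1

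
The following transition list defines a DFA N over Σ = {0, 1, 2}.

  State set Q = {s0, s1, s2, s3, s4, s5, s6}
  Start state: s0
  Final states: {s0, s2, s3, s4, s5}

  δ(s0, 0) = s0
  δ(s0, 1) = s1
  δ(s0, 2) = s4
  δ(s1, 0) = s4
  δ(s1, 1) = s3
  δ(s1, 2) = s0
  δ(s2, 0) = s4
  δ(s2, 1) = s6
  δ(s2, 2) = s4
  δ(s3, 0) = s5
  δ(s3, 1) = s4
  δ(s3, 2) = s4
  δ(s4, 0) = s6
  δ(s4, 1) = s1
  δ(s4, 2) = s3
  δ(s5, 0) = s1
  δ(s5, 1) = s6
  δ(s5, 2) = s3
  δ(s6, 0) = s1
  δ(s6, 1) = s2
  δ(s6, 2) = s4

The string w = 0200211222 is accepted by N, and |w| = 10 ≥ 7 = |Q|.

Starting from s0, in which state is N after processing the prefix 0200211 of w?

s3

State sequence: s0 -0-> s0 -2-> s4 -0-> s6 -0-> s1 -2-> s0 -1-> s1 -1-> s3

After reading 7 characters, N is in state s3.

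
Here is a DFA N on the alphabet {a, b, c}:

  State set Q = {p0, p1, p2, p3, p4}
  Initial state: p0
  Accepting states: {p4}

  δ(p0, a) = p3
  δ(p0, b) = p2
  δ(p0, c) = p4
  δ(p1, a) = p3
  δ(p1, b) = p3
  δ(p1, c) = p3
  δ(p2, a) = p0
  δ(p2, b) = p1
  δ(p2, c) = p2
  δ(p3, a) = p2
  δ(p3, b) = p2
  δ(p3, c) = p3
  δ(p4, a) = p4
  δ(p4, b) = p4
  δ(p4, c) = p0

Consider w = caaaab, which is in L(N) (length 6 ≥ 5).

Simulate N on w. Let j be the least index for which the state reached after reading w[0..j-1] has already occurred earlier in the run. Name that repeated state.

State sequence: p0 -c-> p4 -a-> p4 -a-> p4 -a-> p4 -a-> p4 -b-> p4
First repeat at step 2: p4 was already visited.

The earliest repeat is at step j = 2: N is in p4, which it already visited at step i = 1.

p4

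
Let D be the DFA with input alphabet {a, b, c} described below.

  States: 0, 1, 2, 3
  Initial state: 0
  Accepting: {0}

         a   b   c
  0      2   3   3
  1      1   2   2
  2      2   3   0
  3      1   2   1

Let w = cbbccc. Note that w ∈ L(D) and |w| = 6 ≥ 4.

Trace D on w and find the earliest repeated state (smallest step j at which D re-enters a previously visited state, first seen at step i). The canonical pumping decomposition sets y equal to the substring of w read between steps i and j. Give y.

Run of D on w = c b b c c c:
  step 0: 0  (start)
  step 1: 3  (read c: 0→3)
  step 2: 2  (read b: 3→2)
  step 3: 3  (read b: 2→3)   ← first repeat (3 seen earlier)
  step 4: 1  (read c: 3→1)
  step 5: 2  (read c: 1→2)
  step 6: 0  (read c: 2→0)

So i = 1, j = 3, giving x = w[0:1] = c, y = w[1:3] = bb, z = w[3:6] = ccc.
Check: |xy| = 3 ≤ 4 and |y| = 2 ≥ 1. Reading y takes D from 3 back to 3, so every xyⁱz is accepted.
With |Q| = 4, pigeonhole forces a state repeat no later than step 4; the substring read between the first and second visits to that state can be pumped.

bb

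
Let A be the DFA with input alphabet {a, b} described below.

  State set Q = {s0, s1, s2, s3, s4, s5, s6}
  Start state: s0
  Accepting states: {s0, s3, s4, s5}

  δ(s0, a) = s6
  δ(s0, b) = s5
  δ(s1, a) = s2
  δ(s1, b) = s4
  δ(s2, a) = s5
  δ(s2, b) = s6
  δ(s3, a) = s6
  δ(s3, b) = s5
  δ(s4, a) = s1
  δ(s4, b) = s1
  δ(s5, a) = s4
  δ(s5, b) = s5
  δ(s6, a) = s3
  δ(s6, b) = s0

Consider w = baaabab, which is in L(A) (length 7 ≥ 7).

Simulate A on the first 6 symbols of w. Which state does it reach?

s3

Run of A on the first 6 characters of w = b a a a b a:
  step 0: s0  (start)
  step 1: s5  (read b: s0→s5)
  step 2: s4  (read a: s5→s4)
  step 3: s1  (read a: s4→s1)
  step 4: s2  (read a: s1→s2)
  step 5: s6  (read b: s2→s6)
  step 6: s3  (read a: s6→s3)

After reading 6 characters, A is in state s3.
(This kind of state-tracing is the core of the pumping-lemma construction: with 7 states, pigeonhole forces a repeat within the first 7 steps.)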